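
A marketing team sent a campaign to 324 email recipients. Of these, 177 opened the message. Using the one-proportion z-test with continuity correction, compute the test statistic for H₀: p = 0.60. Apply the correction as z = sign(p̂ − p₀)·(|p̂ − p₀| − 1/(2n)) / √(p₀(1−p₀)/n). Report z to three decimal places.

p̂ = 177/324 = 0.54630. p̂ − p₀ = -0.053704.
1/(2n) = 0.001543.
Corrected numerator: |-0.053704| − 0.001543 = 0.052161.
Under H₀, SE = √(p₀(1−p₀)/n) = √(0.60·0.40/324) = √0.000740741 = 0.027217.
z = (−)0.052161/0.027217 = -1.916.

z = -1.916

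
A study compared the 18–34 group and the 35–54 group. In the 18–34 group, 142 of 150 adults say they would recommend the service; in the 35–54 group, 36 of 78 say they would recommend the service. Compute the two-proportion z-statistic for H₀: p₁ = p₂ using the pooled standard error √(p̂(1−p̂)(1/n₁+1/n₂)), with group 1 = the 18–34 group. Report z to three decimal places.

Sample proportions: p̂₁ = 142/150 = 0.94667 and p̂₂ = 36/78 = 0.46154.
Pooling: p̂ = 178/228 = 0.78070.
SE = √[p̂(1−p̂)(1/n₁+1/n₂)] = √[0.78070·0.21930·(1/150+1/78)] ≈ 0.057761.
z = 0.48513/0.057761 = 8.399.

z = 8.399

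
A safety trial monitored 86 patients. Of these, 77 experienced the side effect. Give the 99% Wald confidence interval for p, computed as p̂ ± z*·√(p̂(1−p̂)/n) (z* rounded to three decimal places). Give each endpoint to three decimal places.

(0.810, 0.980)

Sample proportion p̂ = 77/86 = 0.89535.
SE(p̂) = √(0.89535·0.10465/86) = 0.033008.
For 99% confidence, z* = 2.576.
Margin = 2.576·0.033008 = 0.08503.
So the interval runs from 0.810 to 0.980.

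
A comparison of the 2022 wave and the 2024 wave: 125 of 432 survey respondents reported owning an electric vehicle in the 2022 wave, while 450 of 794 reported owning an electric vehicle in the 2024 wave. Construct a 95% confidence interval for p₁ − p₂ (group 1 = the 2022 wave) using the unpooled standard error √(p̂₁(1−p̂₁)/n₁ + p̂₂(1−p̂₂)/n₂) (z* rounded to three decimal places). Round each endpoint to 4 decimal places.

p̂₁ = 125/432 = 0.28935, p̂₂ = 450/794 = 0.56675; p̂₁ − p̂₂ = -0.27740.
Unpooled SE = √(p̂₁(1−p̂₁)/n₁ + p̂₂(1−p̂₂)/n₂) = √(0.000475989 + 0.000309250) = 0.028022.
The 95% critical value is z* = 1.960. Margin of error = 0.05492.
So the interval runs from -0.3323 to -0.2225.

(-0.3323, -0.2225)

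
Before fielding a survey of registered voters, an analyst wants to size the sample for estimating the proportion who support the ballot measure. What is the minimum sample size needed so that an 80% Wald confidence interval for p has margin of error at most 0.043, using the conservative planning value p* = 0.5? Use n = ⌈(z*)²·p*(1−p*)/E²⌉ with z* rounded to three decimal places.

For 80% confidence, z* = 1.282.
p*(1−p*) = 0.2500.
Required n before rounding: 1.643524 × 0.2500 / 0.043² = 222.218.
Rounding up, n = 223.

n = 223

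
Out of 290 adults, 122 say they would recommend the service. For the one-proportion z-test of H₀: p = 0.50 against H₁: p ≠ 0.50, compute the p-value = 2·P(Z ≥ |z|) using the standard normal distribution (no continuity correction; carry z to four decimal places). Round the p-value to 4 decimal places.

The sample proportion is 122/290 = 0.42069.
Null standard error: √(0.50·0.50/290) = √0.000862069 = 0.029361.
z = (p̂ − p₀)/SE = (122/290 − 0.50)/0.029361 ≈ -2.7012.
p-value = 2·P(Z ≥ |z|) with z = -2.7012 → 0.0069.

p-value = 0.0069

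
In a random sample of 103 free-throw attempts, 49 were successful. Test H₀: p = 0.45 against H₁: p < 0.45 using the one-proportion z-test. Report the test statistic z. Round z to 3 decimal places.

z = 0.525

The sample proportion is 49/103 = 0.47573.
SE₀ = √(0.45·0.55/103) = 0.049020.
Test statistic: z = 0.02573/0.049020 = 0.525.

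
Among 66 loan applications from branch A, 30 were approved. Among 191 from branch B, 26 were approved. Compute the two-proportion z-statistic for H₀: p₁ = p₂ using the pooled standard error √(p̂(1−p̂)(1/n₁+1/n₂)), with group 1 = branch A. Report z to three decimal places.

z = 5.402

p̂₁ = 30/66 = 0.45455, p̂₂ = 26/191 = 0.13613.
Pooled p̂ = (30+26)/(66+191) = 56/257 = 0.21790.
SE = √[p̂(1−p̂)(1/n₁+1/n₂)] = √[0.21790·0.78210·(1/66+1/191)] ≈ 0.058944.
z = (p̂₁ − p̂₂)/SE = (0.45455 − 0.13613)/0.058944 = 0.31842/0.058944 = 5.402.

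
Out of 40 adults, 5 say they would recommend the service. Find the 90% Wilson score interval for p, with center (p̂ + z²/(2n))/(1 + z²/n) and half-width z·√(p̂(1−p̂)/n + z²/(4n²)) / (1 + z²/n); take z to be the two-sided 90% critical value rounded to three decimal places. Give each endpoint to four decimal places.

Here p̂ = 5/40 = 0.12500 and z = 1.645 (z² = 2.706025).
1 + z²/n = 1.067651.
Center = (0.12500 + 0.033825)/1.067651 = 0.14876.
Radicand: p̂(1−p̂)/n + z²/(4n²) = 0.002734375 + 0.000422816 = 0.003157191.
Half-width = 1.645·√0.003157191/1.067651 = 0.08657.
Interval: 0.14876 ± 0.08657 → (0.0622, 0.2353).

(0.0622, 0.2353)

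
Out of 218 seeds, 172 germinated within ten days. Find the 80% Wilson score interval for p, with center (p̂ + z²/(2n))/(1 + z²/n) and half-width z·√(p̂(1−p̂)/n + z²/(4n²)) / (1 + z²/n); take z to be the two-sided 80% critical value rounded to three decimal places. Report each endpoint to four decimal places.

p̂ = 172/218 = 0.78899; z = 1.282, so z² = 1.643524.
1 + z²/n = 1.007539.
Center = (0.78899 + 0.003770)/1.007539 = 0.78683.
Radicand: p̂(1−p̂)/n + z²/(4n²) = 0.000763689 + 0.000008646 = 0.000772335.
Half-width = 1.282·√0.000772335/1.007539 = 0.03536.
So the interval runs from 0.7515 to 0.8222.

(0.7515, 0.8222)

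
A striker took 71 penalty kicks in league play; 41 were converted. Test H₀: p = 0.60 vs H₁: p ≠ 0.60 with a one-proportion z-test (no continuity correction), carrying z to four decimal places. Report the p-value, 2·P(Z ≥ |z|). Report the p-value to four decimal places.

p-value = 0.6983

Sample proportion p̂ = 41/71 = 0.57746.
Null standard error: √(0.60·0.40/71) = √0.003380282 = 0.058140.
z = (p̂ − p₀)/SE = (41/71 − 0.60)/0.058140 ≈ -0.3876.
p-value = 2·P(Z ≥ |z|) with z = -0.3876 → 0.6983.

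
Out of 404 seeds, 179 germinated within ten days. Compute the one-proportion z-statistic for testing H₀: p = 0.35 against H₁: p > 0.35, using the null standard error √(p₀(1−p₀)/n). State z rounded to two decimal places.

The sample proportion is 179/404 = 0.44307.
SE₀ = √(0.35·0.65/404) = 0.023730.
z = (0.44307 − 0.35)/0.023730 = 0.09307/0.023730 = 3.92.

z = 3.92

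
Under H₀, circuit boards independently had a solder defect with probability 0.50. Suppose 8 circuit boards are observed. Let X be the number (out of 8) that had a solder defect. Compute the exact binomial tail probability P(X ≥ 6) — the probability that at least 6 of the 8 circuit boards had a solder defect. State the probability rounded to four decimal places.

P = 0.1445

X ~ Binomial(n=8, p=0.50).
P(X ≥ 6) = C(8,6)·0.50^6·0.50^2 + C(8,7)·0.50^7·0.50^1 + C(8,8)·0.50^8·0.50^0.
= 0.109375 + 0.031250 + 0.003906 = 0.1445.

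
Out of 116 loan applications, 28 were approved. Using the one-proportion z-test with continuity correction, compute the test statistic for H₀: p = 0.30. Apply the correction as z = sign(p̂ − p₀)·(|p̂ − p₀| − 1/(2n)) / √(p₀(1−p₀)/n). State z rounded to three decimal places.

Sample proportion p̂ = 28/116 = 0.24138. p̂ − p₀ = -0.058621.
1/(2n) = 0.004310.
Corrected numerator: |-0.058621| − 0.004310 = 0.054311.
SE₀ = √(0.30·0.70/116) = 0.042548.
z = −0.054311/0.042548 = -1.276.

z = -1.276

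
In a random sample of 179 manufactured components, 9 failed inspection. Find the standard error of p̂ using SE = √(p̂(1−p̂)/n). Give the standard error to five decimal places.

SE = 0.01633

The sample proportion is 9/179 = 0.05028.
p̂(1−p̂) = 0.047752.
SE = √(0.047752/179) = √0.000266771 = 0.01633.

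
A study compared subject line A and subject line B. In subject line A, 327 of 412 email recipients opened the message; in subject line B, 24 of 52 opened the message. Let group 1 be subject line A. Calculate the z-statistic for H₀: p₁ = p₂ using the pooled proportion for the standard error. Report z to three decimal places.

p̂₁ = 327/412 = 0.79369, p̂₂ = 24/52 = 0.46154.
Pooled p̂ = (327+24)/(412+52) = 351/464 = 0.75647.
SE = √[p̂(1−p̂)(1/n₁+1/n₂)] = √[0.75647·0.24353·(1/412+1/52)] ≈ 0.063166.
z = (p̂₁ − p̂₂)/SE = (0.79369 − 0.46154)/0.063166 = 0.33215/0.063166 = 5.258.

z = 5.258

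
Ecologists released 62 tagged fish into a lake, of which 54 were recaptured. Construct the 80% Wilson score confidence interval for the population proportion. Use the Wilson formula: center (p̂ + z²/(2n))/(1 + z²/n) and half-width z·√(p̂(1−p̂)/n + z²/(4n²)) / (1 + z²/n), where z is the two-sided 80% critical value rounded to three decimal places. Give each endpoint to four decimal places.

(0.8067, 0.9161)

p̂ = 54/62 = 0.87097; z = 1.282, so z² = 1.643524.
1 + z²/n = 1.026508.
Adjusted center: (0.87097 + z²/(2n))/1.026508 = 0.86139.
Radicand: p̂(1−p̂)/n + z²/(4n²) = 0.001812628 + 0.000106889 = 0.001919517.
Half-width = 1.282·√0.001919517/1.026508 = 0.05472.
Interval: 0.86139 ± 0.05472 → (0.8067, 0.9161).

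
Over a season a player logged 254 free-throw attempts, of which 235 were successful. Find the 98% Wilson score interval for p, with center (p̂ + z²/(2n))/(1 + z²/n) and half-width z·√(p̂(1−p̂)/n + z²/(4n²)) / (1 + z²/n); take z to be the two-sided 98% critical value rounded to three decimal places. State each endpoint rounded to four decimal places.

(0.8773, 0.9553)

Here p̂ = 235/254 = 0.92520 and z = 2.326 (z² = 5.410276).
Denominator 1 + z²/n = 1 + 5.410276/254 = 1.021300.
Adjusted center: (0.92520 + z²/(2n))/1.021300 = 0.91633.
Radicand: p̂(1−p̂)/n + z²/(4n²) = 0.000272471 + 0.000020965 = 0.000293436.
Half-width = z·√(radicand)/denom = 2.326·0.017130/1.021300 = 0.03901.
So the interval runs from 0.8773 to 0.9553.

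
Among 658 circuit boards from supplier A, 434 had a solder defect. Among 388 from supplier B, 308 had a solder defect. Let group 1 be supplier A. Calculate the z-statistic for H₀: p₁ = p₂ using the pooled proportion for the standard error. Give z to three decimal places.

Sample proportions: p̂₁ = 434/658 = 0.65957 and p̂₂ = 308/388 = 0.79381.
Pooled p̂ = (434+308)/(658+388) = 742/1046 = 0.70937.
SE = √[p̂(1−p̂)(1/n₁+1/n₂)] = √[0.70937·0.29063·(1/658+1/388)] ≈ 0.029063.
z = -0.13424/0.029063 = -4.619.

z = -4.619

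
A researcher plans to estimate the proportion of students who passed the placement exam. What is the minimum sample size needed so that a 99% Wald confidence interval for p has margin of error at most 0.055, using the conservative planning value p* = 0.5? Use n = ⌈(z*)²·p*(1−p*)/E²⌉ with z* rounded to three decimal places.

For 99% confidence, z* = 2.576.
p*(1−p*) = 0.2500.
Required n before rounding: 6.635776 × 0.2500 / 0.055² = 548.411.
⌈548.411⌉ = 549.

n = 549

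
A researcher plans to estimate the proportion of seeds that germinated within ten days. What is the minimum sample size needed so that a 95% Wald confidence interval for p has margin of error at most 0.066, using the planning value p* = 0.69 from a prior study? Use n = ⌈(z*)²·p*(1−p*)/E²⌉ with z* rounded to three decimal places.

n = 189

z* = 1.960 at the 95% level.
p*(1−p*) = 0.2139.
Required n before rounding: 3.841600 × 0.2139 / 0.066² = 188.641.
⌈188.641⌉ = 189.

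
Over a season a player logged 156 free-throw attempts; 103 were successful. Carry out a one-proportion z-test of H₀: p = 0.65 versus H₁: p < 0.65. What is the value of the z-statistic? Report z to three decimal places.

z = 0.269

p̂ = 103/156 = 0.66026.
SE₀ = √(0.65·0.35/156) = 0.038188.
Test statistic: z = 0.01026/0.038188 = 0.269.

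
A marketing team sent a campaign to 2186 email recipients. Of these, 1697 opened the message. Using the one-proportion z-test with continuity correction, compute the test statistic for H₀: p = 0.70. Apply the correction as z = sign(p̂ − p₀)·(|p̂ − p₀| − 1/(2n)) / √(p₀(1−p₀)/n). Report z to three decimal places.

z = 7.762

With x = 1697 successes in n = 2186, p̂ = 0.77630. p̂ − p₀ = 0.076304.
1/(2n) = 0.000229.
Corrected numerator: |0.076304| − 0.000229 = 0.076075.
Null standard error: √(0.70·0.30/2186) = √0.000096066 = 0.009801.
z = +0.076075/0.009801 = 7.762.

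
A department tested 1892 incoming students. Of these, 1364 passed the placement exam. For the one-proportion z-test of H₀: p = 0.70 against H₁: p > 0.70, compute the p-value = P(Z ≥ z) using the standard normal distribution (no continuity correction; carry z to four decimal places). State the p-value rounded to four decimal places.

p̂ = 1364/1892 = 0.72093.
Under H₀, SE = √(p₀(1−p₀)/n) = √(0.70·0.30/1892) = √0.000110994 = 0.010535.
Test statistic (full precision, shown to 4 dp): z = (1364/1892 − 0.70)/SE₀ ≈ 1.9867.
p-value = P(Z ≥ z) with z = 1.9867 → 0.0235.

p-value = 0.0235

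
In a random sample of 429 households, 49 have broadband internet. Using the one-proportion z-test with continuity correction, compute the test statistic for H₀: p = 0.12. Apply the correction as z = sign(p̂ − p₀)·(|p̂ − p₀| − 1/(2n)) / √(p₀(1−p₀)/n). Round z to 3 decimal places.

z = -0.294

Sample proportion p̂ = 49/429 = 0.11422. p̂ − p₀ = -0.005781.
1/(2n) = 0.001166.
Corrected numerator: |-0.005781| − 0.001166 = 0.004615.
SE₀ = √(0.12·0.88/429) = 0.015689.
z = (−)0.004615/0.015689 = -0.294.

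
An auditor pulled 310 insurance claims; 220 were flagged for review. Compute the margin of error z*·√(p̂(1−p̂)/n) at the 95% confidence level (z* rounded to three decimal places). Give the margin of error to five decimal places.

With x = 220 successes in n = 310, p̂ = 0.70968.
SE = √(p̂(1−p̂)/n) = √(0.206035/310) = 0.025780.
For 95% confidence, z* = 1.960.
Margin of error = z*·SE = 1.960 × 0.025780 = 0.05053.

ME = 0.05053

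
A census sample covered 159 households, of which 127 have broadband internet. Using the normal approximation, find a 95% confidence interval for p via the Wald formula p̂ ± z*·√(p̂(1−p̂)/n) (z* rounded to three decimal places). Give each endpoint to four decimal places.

(0.7364, 0.8611)

With x = 127 successes in n = 159, p̂ = 0.79874.
SE(p̂) = √(0.79874·0.20126/159) = 0.031797.
z* = 1.960 at the 95% level.
Margin of error: 1.960 × 0.031797 = 0.06232.
Interval: 0.79874 ± 0.06232 → (0.7364, 0.8611).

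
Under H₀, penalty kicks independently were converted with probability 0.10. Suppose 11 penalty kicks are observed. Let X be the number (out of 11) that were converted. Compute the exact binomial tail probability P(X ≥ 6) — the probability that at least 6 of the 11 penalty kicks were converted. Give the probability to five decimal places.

X is binomial with n = 11 and p = 0.10.
P(X ≥ 6) = Σ_{j=6}^{11} C(11,j)·0.10^j·0.90^{11−j}.
= 0.000273 + 0.000022 + 0.000001 + 0.000000 + 0.000000 + 0.000000 = 0.00030.

P = 0.00030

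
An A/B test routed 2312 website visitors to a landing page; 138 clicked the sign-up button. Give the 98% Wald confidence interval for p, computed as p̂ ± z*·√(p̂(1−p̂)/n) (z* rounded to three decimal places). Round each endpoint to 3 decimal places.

(0.048, 0.071)

The sample proportion is 138/2312 = 0.05969.
SE = √(p̂(1−p̂)/n) = √(0.056126/2312) = 0.004927.
z* = 2.326 at the 98% level.
Margin = 2.326·0.004927 = 0.01146.
CI: 0.05969 ± 0.01146 = (0.048, 0.071).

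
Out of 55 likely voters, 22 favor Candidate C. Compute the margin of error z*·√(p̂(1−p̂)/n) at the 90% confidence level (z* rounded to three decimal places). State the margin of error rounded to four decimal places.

ME = 0.1087

Sample proportion p̂ = 22/55 = 0.40000.
Standard error of p̂: √(0.240000/55) = √0.004363636 = 0.066058.
z* = 1.645 at the 90% level.
So ME = 0.1087.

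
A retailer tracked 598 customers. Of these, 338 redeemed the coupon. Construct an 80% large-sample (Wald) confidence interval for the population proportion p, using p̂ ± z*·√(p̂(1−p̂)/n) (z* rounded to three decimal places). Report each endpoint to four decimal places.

(0.5392, 0.5912)

The sample proportion is 338/598 = 0.56522.
Standard error of p̂: √(0.245747/598) = √0.000410948 = 0.020272.
For 80% confidence, z* = 1.282.
Margin of error: 1.282 × 0.020272 = 0.02599.
So the interval runs from 0.5392 to 0.5912.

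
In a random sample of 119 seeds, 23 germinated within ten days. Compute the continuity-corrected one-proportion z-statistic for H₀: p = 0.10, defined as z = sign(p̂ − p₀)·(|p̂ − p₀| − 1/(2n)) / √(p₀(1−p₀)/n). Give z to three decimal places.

z = 3.239

Sample proportion p̂ = 23/119 = 0.19328. p̂ − p₀ = 0.093277.
1/(2n) = 0.004202.
Corrected numerator: |0.093277| − 0.004202 = 0.089075.
Under H₀, SE = √(p₀(1−p₀)/n) = √(0.10·0.90/119) = √0.000756303 = 0.027501.
z = +0.089075/0.027501 = 3.239.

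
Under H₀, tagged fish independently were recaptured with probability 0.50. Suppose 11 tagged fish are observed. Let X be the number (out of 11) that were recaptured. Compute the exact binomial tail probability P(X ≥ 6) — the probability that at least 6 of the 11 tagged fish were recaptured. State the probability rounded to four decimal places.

P = 0.5000

X ~ Binomial(n=11, p=0.50).
P(X ≥ 6) = Σ_{j=6}^{11} C(11,j)·0.50^j·0.50^{11−j}.
= 0.225586 + 0.161133 + 0.080566 + 0.026855 + 0.005371 + 0.000488 = 0.5000.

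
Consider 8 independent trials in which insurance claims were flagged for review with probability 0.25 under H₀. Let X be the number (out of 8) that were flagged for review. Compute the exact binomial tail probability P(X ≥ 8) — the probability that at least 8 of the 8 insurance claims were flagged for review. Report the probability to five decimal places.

P = 0.00002

X ~ Binomial(n=8, p=0.25).
P(X ≥ 8) = C(8,8)·0.25^8·0.75^0.
= 0.000015 = 0.00002.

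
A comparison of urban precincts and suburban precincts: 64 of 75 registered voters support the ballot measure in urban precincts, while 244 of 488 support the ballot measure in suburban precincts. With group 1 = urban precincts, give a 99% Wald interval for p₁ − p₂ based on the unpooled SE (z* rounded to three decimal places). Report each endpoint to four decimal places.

(0.2330, 0.4736)

p̂₁ = 64/75 = 0.85333, p̂₂ = 244/488 = 0.50000; p̂₁ − p̂₂ = 0.35333.
SE = √(0.001668741 + 0.000512295) = √0.002181036 = 0.046702.
The 99% critical value is z* = 2.576. Margin of error = 0.12030.
CI: 0.35333 ± 0.12030 = (0.2330, 0.4736).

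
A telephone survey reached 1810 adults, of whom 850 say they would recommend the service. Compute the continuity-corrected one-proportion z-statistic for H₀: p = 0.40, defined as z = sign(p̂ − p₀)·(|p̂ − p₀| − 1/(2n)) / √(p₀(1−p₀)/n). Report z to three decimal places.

Sample proportion p̂ = 850/1810 = 0.46961. p̂ − p₀ = 0.069613.
Continuity correction 1/(2n) = 1/3620 = 0.000276.
Corrected numerator: |0.069613| − 0.000276 = 0.069337.
SE₀ = √(0.40·0.60/1810) = 0.011515.
z = (+)0.069337/0.011515 = 6.021.

z = 6.021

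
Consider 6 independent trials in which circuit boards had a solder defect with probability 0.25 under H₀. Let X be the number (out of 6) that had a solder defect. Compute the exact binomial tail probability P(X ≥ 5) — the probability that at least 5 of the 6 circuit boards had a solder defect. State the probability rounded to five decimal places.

P = 0.00464

X is binomial with n = 6 and p = 0.25.
P(X ≥ 5) = C(6,5)·0.25^5·0.75^1 + C(6,6)·0.25^6·0.75^0.
= 0.004395 + 0.000244 = 0.00464.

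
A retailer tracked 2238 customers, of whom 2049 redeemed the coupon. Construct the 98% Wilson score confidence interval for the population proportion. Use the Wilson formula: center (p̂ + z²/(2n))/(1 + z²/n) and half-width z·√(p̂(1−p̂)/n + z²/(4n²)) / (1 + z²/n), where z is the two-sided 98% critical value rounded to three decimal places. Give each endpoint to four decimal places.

(0.9009, 0.9282)

p̂ = 2049/2238 = 0.91555; z = 2.326, so z² = 5.410276.
1 + z²/n = 1.002417.
Adjusted center: (0.91555 + z²/(2n))/1.002417 = 0.91455.
Radicand: p̂(1−p̂)/n + z²/(4n²) = 0.000034548 + 0.000000270 = 0.000034818.
Half-width = 2.326·√0.000034818/1.002417 = 0.01369.
Interval: 0.91455 ± 0.01369 → (0.9009, 0.9282).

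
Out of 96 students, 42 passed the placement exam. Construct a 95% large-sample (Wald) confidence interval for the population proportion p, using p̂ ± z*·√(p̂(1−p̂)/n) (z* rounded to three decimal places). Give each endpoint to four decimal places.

With x = 42 successes in n = 96, p̂ = 0.43750.
SE(p̂) = √(0.43750·0.56250/96) = 0.050631.
z* = 1.960 at the 95% level.
Margin of error: 1.960 × 0.050631 = 0.09924.
CI: 0.43750 ± 0.09924 = (0.3383, 0.5367).

(0.3383, 0.5367)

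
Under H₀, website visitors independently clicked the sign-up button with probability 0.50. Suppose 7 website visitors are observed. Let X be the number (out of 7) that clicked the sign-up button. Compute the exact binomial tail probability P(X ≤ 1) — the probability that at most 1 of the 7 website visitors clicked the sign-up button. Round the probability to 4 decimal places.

X is binomial with n = 7 and p = 0.50.
P(X ≤ 1) = C(7,0)·0.50^0·0.50^7 + C(7,1)·0.50^1·0.50^6.
= 0.007812 + 0.054688 = 0.0625.

P = 0.0625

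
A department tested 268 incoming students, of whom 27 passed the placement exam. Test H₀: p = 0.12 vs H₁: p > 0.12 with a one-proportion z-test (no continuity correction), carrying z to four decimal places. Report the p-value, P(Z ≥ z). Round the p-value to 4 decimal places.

p-value = 0.8340

Sample proportion p̂ = 27/268 = 0.10075.
Null standard error: √(0.12·0.88/268) = √0.000394030 = 0.019850.
Test statistic (full precision, shown to 4 dp): z = (27/268 − 0.12)/SE₀ ≈ -0.9700.
p-value = P(Z ≥ z) with z = -0.9700 → 0.8340.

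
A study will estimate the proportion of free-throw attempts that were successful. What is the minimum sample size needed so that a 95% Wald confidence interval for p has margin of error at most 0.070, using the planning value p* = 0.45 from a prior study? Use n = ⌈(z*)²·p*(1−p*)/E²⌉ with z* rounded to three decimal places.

n = 195

The 95% critical value is z* = 1.960.
p*(1−p*) = 0.2475.
Required n before rounding: 3.841600 × 0.2475 / 0.070² = 194.040.
Rounding up, n = 195.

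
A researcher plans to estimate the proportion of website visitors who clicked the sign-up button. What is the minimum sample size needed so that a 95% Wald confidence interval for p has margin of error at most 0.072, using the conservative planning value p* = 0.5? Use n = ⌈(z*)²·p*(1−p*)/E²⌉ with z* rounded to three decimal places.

For 95% confidence, z* = 1.960.
p*(1−p*) = 0.2500.
Required n before rounding: 3.841600 × 0.2500 / 0.072² = 185.262.
⌈185.262⌉ = 186.

n = 186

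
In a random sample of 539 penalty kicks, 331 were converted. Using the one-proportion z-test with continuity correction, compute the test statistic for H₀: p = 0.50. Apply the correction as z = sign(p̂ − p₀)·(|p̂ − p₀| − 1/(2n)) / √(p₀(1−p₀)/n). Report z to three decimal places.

z = 5.255

Sample proportion p̂ = 331/539 = 0.61410. p̂ − p₀ = 0.114100.
1/(2n) = 0.000928.
Corrected numerator: |0.114100| − 0.000928 = 0.113172.
Under H₀, SE = √(p₀(1−p₀)/n) = √(0.50·0.50/539) = √0.000463822 = 0.021537.
z = (+)0.113172/0.021537 = 5.255.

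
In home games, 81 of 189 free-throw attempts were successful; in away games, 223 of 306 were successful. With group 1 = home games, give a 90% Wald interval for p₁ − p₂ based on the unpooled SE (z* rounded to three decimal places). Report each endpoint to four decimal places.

p̂₁ = 81/189 = 0.42857, p̂₂ = 223/306 = 0.72876; p̂₁ − p̂₂ = -0.30019.
Unpooled SE = √(p̂₁(1−p̂₁)/n₁ + p̂₂(1−p̂₂)/n₂) = √(0.001295756 + 0.000645979) = 0.044065.
The 90% critical value is z* = 1.645. Margin = 1.645·0.044065 = 0.07249.
CI: -0.30019 ± 0.07249 = (-0.3727, -0.2277).

(-0.3727, -0.2277)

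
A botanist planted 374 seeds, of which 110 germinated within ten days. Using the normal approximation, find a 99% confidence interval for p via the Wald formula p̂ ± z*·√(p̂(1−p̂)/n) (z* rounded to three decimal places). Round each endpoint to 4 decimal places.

(0.2334, 0.3548)

Sample proportion p̂ = 110/374 = 0.29412.
SE = √(p̂(1−p̂)/n) = √(0.207612/374) = 0.023561.
For 99% confidence, z* = 2.576.
Margin of error: 2.576 × 0.023561 = 0.06069.
So the interval runs from 0.2334 to 0.3548.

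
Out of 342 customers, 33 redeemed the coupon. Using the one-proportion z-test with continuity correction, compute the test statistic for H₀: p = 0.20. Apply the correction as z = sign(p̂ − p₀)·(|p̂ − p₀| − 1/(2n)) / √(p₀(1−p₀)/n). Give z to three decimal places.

p̂ = 33/342 = 0.09649. p̂ − p₀ = -0.103509.
1/(2n) = 0.001462.
Corrected numerator: |-0.103509| − 0.001462 = 0.102047.
Null standard error: √(0.20·0.80/342) = √0.000467836 = 0.021630.
z = −0.102047/0.021630 = -4.718.

z = -4.718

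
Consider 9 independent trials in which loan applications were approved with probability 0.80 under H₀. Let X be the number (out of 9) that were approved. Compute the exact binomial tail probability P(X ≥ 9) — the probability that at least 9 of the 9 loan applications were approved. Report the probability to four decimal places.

X ~ Binomial(n=9, p=0.80).
P(X ≥ 9) = C(9,9)·0.80^9·0.20^0.
= 0.134218 = 0.1342.

P = 0.1342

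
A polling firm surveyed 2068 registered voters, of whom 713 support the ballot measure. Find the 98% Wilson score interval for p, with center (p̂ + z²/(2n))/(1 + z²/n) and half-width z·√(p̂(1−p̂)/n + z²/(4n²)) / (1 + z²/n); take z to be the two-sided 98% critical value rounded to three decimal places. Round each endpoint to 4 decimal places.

(0.3209, 0.3695)

Here p̂ = 713/2068 = 0.34478 and z = 2.326 (z² = 5.410276).
Denominator 1 + z²/n = 1 + 5.410276/2068 = 1.002616.
Center = (0.34478 + 0.001308)/1.002616 = 0.34518.
Radicand: p̂(1−p̂)/n + z²/(4n²) = 0.000109239 + 0.000000316 = 0.000109555.
Half-width = 2.326·√0.000109555/1.002616 = 0.02428.
Interval: 0.34518 ± 0.02428 → (0.3209, 0.3695).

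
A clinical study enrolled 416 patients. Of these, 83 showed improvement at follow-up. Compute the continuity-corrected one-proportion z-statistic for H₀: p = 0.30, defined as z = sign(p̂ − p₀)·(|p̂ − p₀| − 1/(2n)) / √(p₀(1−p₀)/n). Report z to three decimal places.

z = -4.419

The sample proportion is 83/416 = 0.19952. p̂ − p₀ = -0.100481.
1/(2n) = 0.001202.
Corrected numerator: |-0.100481| − 0.001202 = 0.099279.
Under H₀, SE = √(p₀(1−p₀)/n) = √(0.30·0.70/416) = √0.000504808 = 0.022468.
z = −0.099279/0.022468 = -4.419.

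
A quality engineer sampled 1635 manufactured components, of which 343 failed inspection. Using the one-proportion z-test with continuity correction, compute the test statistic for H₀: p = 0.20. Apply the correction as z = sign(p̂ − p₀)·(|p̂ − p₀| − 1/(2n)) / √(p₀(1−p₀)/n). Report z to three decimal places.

The sample proportion is 343/1635 = 0.20979. p̂ − p₀ = 0.009786.
Continuity correction 1/(2n) = 1/3270 = 0.000306.
Corrected numerator: |0.009786| − 0.000306 = 0.009480.
Null standard error: √(0.20·0.80/1635) = √0.000097859 = 0.009892.
z = +0.009480/0.009892 = 0.958.

z = 0.958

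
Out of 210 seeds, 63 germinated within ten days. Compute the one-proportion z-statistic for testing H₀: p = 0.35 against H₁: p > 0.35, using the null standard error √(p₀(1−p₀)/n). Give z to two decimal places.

z = -1.52

Sample proportion p̂ = 63/210 = 0.30000.
Under H₀, SE = √(p₀(1−p₀)/n) = √(0.35·0.65/210) = √0.001083333 = 0.032914.
z = (p̂ − p₀)/SE = (0.30000 − 0.35)/0.032914 = -1.52.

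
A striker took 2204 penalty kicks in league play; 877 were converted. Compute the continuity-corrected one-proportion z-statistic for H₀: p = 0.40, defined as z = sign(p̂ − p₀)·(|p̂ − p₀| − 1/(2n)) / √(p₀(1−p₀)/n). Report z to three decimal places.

Sample proportion p̂ = 877/2204 = 0.39791. p̂ − p₀ = -0.002087.
Continuity correction 1/(2n) = 1/4408 = 0.000227.
Corrected numerator: |-0.002087| − 0.000227 = 0.001860.
Null standard error: √(0.40·0.60/2204) = √0.000108893 = 0.010435.
z = −0.001860/0.010435 = -0.178.

z = -0.178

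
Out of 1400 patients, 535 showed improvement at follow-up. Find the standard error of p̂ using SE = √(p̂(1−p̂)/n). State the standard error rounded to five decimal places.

SE = 0.01299

With x = 535 successes in n = 1400, p̂ = 0.38214.
p̂(1−p̂) = 0.38214·0.61786 = 0.236109.
Dividing by n and taking the root: √0.000168649 = 0.01299.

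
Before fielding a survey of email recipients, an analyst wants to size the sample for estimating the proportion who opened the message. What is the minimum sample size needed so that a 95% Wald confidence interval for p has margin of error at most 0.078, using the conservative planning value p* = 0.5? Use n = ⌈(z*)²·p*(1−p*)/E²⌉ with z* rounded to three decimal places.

n = 158

z* = 1.960 at the 95% level.
p*(1−p*) = 0.2500.
Required n before rounding: 3.841600 × 0.2500 / 0.078² = 157.857.
⌈157.857⌉ = 158.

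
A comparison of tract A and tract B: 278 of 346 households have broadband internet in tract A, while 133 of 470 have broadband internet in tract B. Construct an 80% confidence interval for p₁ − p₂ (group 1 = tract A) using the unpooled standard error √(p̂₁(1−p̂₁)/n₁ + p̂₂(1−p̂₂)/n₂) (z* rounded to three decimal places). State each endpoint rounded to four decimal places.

p̂₁ = 0.80347, p̂₂ = 0.28298, so the observed difference is 0.52049.
SE = √(0.000456379 + 0.000431706) = √0.000888085 = 0.029801.
z* = 1.282 at the 80% level. Margin = 1.282·0.029801 = 0.03820.
CI: 0.52049 ± 0.03820 = (0.4823, 0.5587).

(0.4823, 0.5587)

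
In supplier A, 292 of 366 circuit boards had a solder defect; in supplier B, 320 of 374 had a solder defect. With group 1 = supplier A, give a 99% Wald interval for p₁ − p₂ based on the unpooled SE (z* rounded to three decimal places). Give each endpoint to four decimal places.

(-0.1293, 0.0137)

p̂₁ = 0.79781, p̂₂ = 0.85561, so the observed difference is -0.05780.
Unpooled SE = √(p̂₁(1−p̂₁)/n₁ + p̂₂(1−p̂₂)/n₂) = √(0.000440729 + 0.000330315) = 0.027768.
The 99% critical value is z* = 2.576. Margin = 2.576·0.027768 = 0.07153.
CI: -0.05780 ± 0.07153 = (-0.1293, 0.0137).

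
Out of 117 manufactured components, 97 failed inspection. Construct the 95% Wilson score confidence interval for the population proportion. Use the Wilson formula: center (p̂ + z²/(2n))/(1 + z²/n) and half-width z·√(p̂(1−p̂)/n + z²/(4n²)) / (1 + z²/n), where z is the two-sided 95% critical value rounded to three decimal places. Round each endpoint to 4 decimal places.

Here p̂ = 97/117 = 0.82906 and z = 1.960 (z² = 3.841600).
Denominator 1 + z²/n = 1 + 3.841600/117 = 1.032834.
Center = (0.82906 + 0.016417)/1.032834 = 0.81860.
Radicand: p̂(1−p̂)/n + z²/(4n²) = 0.001211279 + 0.000070159 = 0.001281438.
Half-width = z·√(radicand)/denom = 1.960·0.035797/1.032834 = 0.06793.
CI: 0.81860 ± 0.06793 = (0.7507, 0.8865).

(0.7507, 0.8865)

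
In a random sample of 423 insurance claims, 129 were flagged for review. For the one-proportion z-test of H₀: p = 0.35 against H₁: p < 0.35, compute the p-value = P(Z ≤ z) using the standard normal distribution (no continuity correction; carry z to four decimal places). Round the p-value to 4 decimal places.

p-value = 0.0261

With x = 129 successes in n = 423, p̂ = 0.30496.
SE₀ = √(0.35·0.65/423) = 0.023191.
Test statistic (full precision, shown to 4 dp): z = (129/423 − 0.35)/SE₀ ≈ -1.9419.
From the standard normal, P(Z ≤ z) = 0.0261.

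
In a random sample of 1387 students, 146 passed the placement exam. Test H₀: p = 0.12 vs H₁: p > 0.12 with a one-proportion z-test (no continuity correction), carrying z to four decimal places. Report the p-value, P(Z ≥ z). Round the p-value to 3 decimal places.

p-value = 0.954

With x = 146 successes in n = 1387, p̂ = 0.10526.
Null standard error: √(0.12·0.88/1387) = √0.000076136 = 0.008726.
z = (p̂ − p₀)/SE = (146/1387 − 0.12)/0.008726 ≈ -1.6889.
p-value = P(Z ≥ z) with z = -1.6889 → 0.954.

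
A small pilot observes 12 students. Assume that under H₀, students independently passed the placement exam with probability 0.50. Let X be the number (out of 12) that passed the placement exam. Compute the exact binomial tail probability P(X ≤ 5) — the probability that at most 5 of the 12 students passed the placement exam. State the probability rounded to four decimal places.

X ~ Binomial(n=12, p=0.50).
P(X ≤ 5) = Σ_{j=0}^{5} C(12,j)·0.50^j·0.50^{12−j}.
= 0.000244 + 0.002930 + 0.016113 + 0.053711 + 0.120850 + 0.193359 = 0.3872.

P = 0.3872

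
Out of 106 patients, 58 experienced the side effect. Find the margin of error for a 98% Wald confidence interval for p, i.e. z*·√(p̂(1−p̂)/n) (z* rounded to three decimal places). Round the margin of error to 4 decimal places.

p̂ = 58/106 = 0.54717.
SE(p̂) = √(0.54717·0.45283/106) = 0.048348.
The 98% critical value is z* = 2.326.
So ME = 0.1125.

ME = 0.1125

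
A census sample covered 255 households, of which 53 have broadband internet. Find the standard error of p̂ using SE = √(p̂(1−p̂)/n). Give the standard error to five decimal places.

SE = 0.02541

With x = 53 successes in n = 255, p̂ = 0.20784.
p̂(1−p̂) = 0.20784·0.79216 = 0.164643.
SE = √(0.164643/255) = 0.02541.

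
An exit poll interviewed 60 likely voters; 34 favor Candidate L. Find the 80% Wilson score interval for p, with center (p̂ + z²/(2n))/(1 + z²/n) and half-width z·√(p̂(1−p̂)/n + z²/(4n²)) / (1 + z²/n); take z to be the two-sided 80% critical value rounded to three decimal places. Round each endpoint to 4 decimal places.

(0.4840, 0.6458)

p̂ = 34/60 = 0.56667; z = 1.282, so z² = 1.643524.
1 + z²/n = 1.027392.
Adjusted center: (0.56667 + z²/(2n))/1.027392 = 0.56489.
Radicand: p̂(1−p̂)/n + z²/(4n²) = 0.004092593 + 0.000114134 = 0.004206727.
Half-width = 1.282·√0.004206727/1.027392 = 0.08093.
Interval: 0.56489 ± 0.08093 → (0.4840, 0.6458).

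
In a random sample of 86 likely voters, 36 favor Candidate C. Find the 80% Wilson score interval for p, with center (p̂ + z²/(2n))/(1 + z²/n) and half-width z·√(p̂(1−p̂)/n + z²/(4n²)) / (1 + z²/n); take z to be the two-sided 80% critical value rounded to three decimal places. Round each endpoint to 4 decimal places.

p̂ = 36/86 = 0.41860; z = 1.282, so z² = 1.643524.
1 + z²/n = 1.019111.
Adjusted center: (0.41860 + z²/(2n))/1.019111 = 0.42013.
Radicand: p̂(1−p̂)/n + z²/(4n²) = 0.002829940 + 0.000055554 = 0.002885494.
Half-width = 1.282·√0.002885494/1.019111 = 0.06757.
Interval: 0.42013 ± 0.06757 → (0.3526, 0.4877).

(0.3526, 0.4877)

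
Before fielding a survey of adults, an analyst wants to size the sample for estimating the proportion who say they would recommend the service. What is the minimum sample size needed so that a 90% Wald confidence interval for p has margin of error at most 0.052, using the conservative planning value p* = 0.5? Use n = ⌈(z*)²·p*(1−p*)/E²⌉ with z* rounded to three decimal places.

z* = 1.645 at the 90% level.
p*(1−p*) = 0.2500.
(z*)²·p*(1−p*)/E² = 2.706025·0.2500/0.002704 = 250.187.
Rounding up, n = 251.

n = 251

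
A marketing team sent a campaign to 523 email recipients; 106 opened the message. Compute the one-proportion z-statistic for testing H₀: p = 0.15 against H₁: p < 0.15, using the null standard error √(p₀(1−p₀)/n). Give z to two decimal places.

z = 3.37

Sample proportion p̂ = 106/523 = 0.20268.
Under H₀, SE = √(p₀(1−p₀)/n) = √(0.15·0.85/523) = √0.000243786 = 0.015614.
Test statistic: z = 0.05268/0.015614 = 3.37.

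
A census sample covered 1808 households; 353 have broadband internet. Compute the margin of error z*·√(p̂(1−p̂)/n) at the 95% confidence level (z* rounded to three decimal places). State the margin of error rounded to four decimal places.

Sample proportion p̂ = 353/1808 = 0.19524.
Standard error of p̂: √(0.157123/1808) = √0.000086905 = 0.009322.
z* = 1.960 at the 95% level.
So ME = 0.0183.

ME = 0.0183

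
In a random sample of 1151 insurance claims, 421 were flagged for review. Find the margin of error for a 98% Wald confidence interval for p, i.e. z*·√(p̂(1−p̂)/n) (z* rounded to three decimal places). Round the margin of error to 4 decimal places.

Sample proportion p̂ = 421/1151 = 0.36577.
SE(p̂) = √(0.36577·0.63423/1151) = 0.014197.
For 98% confidence, z* = 2.326.
So ME = 0.0330.

ME = 0.0330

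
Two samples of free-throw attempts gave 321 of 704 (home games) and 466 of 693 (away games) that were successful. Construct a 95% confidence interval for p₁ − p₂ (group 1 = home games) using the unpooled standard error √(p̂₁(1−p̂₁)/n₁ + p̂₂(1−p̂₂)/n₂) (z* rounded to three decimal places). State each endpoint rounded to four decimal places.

p̂₁ = 0.45597, p̂₂ = 0.67244, so the observed difference is -0.21647.
Unpooled SE = √(p̂₁(1−p̂₁)/n₁ + p̂₂(1−p̂₂)/n₂) = √(0.000352359 + 0.000317843) = 0.025888.
z* = 1.960 at the 95% level. Margin of error = 0.05074.
CI: -0.21647 ± 0.05074 = (-0.2672, -0.1657).

(-0.2672, -0.1657)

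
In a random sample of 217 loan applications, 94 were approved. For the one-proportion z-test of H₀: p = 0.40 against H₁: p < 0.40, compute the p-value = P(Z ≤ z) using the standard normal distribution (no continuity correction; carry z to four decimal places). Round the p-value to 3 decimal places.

p̂ = 94/217 = 0.43318.
Under H₀, SE = √(p₀(1−p₀)/n) = √(0.40·0.60/217) = √0.001105991 = 0.033256.
Test statistic (full precision, shown to 4 dp): z = (94/217 − 0.40)/SE₀ ≈ 0.9977.
p-value = P(Z ≤ z) with z = 0.9977 → 0.841.

p-value = 0.841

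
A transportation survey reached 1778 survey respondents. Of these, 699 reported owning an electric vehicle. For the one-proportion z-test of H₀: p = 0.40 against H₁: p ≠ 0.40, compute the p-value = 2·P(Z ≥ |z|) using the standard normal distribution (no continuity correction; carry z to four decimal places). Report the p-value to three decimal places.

With x = 699 successes in n = 1778, p̂ = 0.39314.
Null standard error: √(0.40·0.60/1778) = √0.000134983 = 0.011618.
z = (p̂ − p₀)/SE = (699/1778 − 0.40)/0.011618 ≈ -0.5906.
From the standard normal, 2·P(Z ≥ |z|) = 0.555.

p-value = 0.555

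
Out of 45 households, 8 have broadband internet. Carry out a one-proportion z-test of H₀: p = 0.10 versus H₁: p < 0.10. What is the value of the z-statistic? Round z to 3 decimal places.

z = 1.739

The sample proportion is 8/45 = 0.17778.
Under H₀, SE = √(p₀(1−p₀)/n) = √(0.10·0.90/45) = √0.002000000 = 0.044721.
z = (0.17778 − 0.10)/0.044721 = 0.07778/0.044721 = 1.739.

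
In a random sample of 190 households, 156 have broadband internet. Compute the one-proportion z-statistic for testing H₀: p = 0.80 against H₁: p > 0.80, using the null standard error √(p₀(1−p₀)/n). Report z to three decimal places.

The sample proportion is 156/190 = 0.82105.
Null standard error: √(0.80·0.20/190) = √0.000842105 = 0.029019.
Test statistic: z = 0.02105/0.029019 = 0.725.

z = 0.725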